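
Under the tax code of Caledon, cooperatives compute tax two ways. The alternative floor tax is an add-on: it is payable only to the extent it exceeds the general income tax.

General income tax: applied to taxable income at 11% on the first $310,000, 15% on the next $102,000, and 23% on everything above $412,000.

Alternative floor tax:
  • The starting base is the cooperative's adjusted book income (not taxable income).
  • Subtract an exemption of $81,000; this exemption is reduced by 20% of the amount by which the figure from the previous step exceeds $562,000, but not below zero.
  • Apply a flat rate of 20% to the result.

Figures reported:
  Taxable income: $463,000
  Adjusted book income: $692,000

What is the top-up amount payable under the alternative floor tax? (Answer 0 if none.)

$66,270

General income tax:
  $310,000 × 11% = $34,100
  $102,000 × 15% = $15,300
  $51,000 × 23% = $11,730
  → $61,130

Alternative floor tax:
  Base (adjusted book income): $692,000
  Exemption: $81,000 − 20% × ($692,000 − $562,000) = $81,000 − $26,000 = $55,000
  Base: $692,000 − $55,000 = $637,000
  $637,000 × 20% = $127,400

Excess of alternative floor tax over general income tax: $127,400 − $61,130 = $66,270.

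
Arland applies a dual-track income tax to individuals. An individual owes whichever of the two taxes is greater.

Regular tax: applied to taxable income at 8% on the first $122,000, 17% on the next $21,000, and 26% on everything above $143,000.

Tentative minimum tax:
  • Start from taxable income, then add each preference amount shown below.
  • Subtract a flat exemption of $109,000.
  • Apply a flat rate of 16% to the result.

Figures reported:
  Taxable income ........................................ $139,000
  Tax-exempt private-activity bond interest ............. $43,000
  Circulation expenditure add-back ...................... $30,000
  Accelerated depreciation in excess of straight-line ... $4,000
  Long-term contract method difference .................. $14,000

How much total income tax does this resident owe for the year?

Tentative minimum tax:
  Adjusted income: $139,000 + $43,000 + $30,000 + $4,000 + $14,000 = $230,000
  Less exemption $109,000 → base $121,000
  $121,000 × 16% = $19,360

Regular tax:
  $122,000 × 8% = $9,760
  $17,000 × 17% = $2,890
  → $12,650

$19,360 > $12,650, so the tentative minimum tax is the binding amount.

$19,360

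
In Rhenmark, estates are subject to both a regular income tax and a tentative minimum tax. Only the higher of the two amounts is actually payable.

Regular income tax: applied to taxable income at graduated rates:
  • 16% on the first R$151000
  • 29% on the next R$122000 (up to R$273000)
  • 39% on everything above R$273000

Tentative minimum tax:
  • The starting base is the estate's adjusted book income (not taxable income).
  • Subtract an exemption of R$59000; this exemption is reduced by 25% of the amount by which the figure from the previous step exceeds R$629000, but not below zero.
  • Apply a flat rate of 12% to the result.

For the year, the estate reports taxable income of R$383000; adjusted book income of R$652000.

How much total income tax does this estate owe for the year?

Tentative minimum tax:
  Base (adjusted book income): R$652000
  Exemption: R$59000 − 25% × (R$652000 − R$629000) = R$59000 − R$5750 = R$53250
  Base: R$652000 − R$53250 = R$598750
  R$598750 × 12% = R$71850

Regular income tax:
  R$151000 × 16% = R$24160
  R$122000 × 29% = R$35380
  R$110000 × 39% = R$42900
  → R$102440

R$102440 > R$71850, so the regular income tax governs.

R$102440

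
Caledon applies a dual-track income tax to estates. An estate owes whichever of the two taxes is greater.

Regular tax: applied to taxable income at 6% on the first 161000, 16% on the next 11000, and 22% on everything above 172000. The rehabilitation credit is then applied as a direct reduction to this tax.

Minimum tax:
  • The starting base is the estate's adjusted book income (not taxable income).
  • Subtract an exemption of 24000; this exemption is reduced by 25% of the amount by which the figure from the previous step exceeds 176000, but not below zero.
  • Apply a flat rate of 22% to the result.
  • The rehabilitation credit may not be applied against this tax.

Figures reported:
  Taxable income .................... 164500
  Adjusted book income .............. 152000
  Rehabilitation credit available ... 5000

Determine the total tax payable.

28160

Regular tax:
  161000 × 6% = 9660
  3500 × 16% = 560
  → 10220
  Less rehabilitation credit 5000 → 5220

Minimum tax:
  Base (adjusted book income): 152000
  Exemption: 152000 ≤ 176000, so full 24000 applies
  Base: 152000 − 24000 = 128000
  128000 × 22% = 28160

28160 > 5220, so the minimum tax is the binding amount.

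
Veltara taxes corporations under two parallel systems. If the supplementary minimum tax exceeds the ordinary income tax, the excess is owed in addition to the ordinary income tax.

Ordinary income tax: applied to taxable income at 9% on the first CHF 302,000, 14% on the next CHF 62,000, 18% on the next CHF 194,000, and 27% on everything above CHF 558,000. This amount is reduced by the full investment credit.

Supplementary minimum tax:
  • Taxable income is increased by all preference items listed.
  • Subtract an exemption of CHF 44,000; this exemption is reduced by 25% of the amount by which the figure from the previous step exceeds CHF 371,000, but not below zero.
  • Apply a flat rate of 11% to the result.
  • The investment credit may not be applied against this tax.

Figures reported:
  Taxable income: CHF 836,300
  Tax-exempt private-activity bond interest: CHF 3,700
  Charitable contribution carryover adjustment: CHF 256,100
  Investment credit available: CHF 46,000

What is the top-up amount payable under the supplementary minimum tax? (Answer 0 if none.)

Supplementary minimum tax:
  Adjusted income: CHF 836,300 + CHF 3,700 + CHF 256,100 = CHF 1,096,100
  Exemption: 25% × (CHF 1,096,100 − CHF 371,000) = CHF 181,275 ≥ CHF 44,000, so the exemption is fully phased out
  Base: CHF 1,096,100 − CHF 0 = CHF 1,096,100
  CHF 1,096,100 × 11% = CHF 120,571

Ordinary income tax:
  CHF 302,000 × 9% = CHF 27,180
  CHF 62,000 × 14% = CHF 8,680
  CHF 194,000 × 18% = CHF 34,920
  CHF 278,300 × 27% = CHF 75,141
  → CHF 145,921
  Less investment credit CHF 46,000 → CHF 99,921

Excess of supplementary minimum tax over ordinary income tax: CHF 120,571 − CHF 99,921 = CHF 20,650.

CHF 20,650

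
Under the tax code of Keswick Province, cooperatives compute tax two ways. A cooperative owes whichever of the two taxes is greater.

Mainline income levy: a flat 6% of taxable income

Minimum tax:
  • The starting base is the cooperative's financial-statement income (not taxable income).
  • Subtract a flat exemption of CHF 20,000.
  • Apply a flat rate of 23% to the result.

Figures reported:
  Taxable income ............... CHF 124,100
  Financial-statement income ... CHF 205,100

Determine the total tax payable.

Mainline income levy:
  CHF 124,100 × 6% = CHF 7,446

Minimum tax:
  Base (financial-statement income): CHF 205,100
  Less exemption CHF 20,000 → base CHF 185,100
  CHF 185,100 × 23% = CHF 42,573

CHF 42,573 > CHF 7,446, so the minimum tax is the binding amount.

CHF 42,573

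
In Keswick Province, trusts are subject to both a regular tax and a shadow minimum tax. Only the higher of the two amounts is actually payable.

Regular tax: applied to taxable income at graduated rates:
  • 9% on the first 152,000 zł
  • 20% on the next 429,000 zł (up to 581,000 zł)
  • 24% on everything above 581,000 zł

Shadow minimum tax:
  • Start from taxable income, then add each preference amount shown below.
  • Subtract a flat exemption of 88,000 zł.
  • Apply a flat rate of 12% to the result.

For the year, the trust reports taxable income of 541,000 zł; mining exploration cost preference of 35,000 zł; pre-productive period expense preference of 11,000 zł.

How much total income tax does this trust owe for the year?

91,480 zł

Regular tax:
  152,000 zł × 9% = 13,680 zł
  389,000 zł × 20% = 77,800 zł
  → 91,480 zł

Shadow minimum tax:
  Adjusted income: 541,000 zł + 35,000 zł + 11,000 zł = 587,000 zł
  Less exemption 88,000 zł → base 499,000 zł
  499,000 zł × 12% = 59,880 zł

91,480 zł > 59,880 zł, so the regular tax governs.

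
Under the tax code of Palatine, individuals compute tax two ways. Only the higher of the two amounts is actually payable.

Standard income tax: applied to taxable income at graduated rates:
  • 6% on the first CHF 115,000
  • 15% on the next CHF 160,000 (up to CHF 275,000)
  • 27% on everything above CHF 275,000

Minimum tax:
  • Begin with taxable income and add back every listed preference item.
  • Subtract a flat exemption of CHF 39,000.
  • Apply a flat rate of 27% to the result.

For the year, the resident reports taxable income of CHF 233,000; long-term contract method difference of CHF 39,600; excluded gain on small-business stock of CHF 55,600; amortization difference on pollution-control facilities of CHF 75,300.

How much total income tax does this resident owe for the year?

CHF 98,415

Minimum tax:
  Adjusted income: CHF 233,000 + CHF 39,600 + CHF 55,600 + CHF 75,300 = CHF 403,500
  Less exemption CHF 39,000 → base CHF 364,500
  CHF 364,500 × 27% = CHF 98,415

Standard income tax:
  CHF 115,000 × 6% = CHF 6,900
  CHF 118,000 × 15% = CHF 17,700
  → CHF 24,600

CHF 98,415 > CHF 24,600, so the minimum tax is the binding amount.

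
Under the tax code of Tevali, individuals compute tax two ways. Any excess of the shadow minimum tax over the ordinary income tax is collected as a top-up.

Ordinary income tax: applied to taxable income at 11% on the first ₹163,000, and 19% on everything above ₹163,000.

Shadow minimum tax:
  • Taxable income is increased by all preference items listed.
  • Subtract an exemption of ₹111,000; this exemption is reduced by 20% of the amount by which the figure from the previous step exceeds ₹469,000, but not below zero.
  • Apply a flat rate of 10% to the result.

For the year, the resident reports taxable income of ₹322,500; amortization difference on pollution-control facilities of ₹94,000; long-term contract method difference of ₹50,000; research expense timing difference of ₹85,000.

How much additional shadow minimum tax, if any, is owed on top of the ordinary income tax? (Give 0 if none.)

₹0

Shadow minimum tax:
  Adjusted income: ₹322,500 + ₹94,000 + ₹50,000 + ₹85,000 = ₹551,500
  Exemption: ₹111,000 − 20% × (₹551,500 − ₹469,000) = ₹111,000 − ₹16,500 = ₹94,500
  Base: ₹551,500 − ₹94,500 = ₹457,000
  ₹457,000 × 10% = ₹45,700

Ordinary income tax:
  ₹163,000 × 11% = ₹17,930
  ₹159,500 × 19% = ₹30,305
  → ₹48,235

₹45,700 ≤ ₹48,235, so no add-on is due.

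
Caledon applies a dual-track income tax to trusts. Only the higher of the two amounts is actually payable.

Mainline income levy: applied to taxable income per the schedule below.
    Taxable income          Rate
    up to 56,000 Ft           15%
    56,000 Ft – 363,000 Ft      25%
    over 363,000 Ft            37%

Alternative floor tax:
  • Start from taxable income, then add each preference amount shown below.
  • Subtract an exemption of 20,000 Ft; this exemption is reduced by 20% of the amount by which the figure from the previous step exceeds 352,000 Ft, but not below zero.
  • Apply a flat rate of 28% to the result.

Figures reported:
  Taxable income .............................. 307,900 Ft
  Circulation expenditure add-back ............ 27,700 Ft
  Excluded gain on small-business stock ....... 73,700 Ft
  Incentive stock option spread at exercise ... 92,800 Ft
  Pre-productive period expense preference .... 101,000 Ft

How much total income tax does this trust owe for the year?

168,868 Ft

Alternative floor tax:
  Adjusted income: 307,900 Ft + 27,700 Ft + 73,700 Ft + 92,800 Ft + 101,000 Ft = 603,100 Ft
  Exemption: 20% × (603,100 Ft − 352,000 Ft) = 50,220 Ft ≥ 20,000 Ft, so the exemption is fully phased out
  Base: 603,100 Ft − 0 Ft = 603,100 Ft
  603,100 Ft × 28% = 168,868 Ft

Mainline income levy:
  56,000 Ft × 15% = 8,400 Ft
  251,900 Ft × 25% = 62,975 Ft
  → 71,375 Ft

168,868 Ft > 71,375 Ft, so the alternative floor tax is the binding amount.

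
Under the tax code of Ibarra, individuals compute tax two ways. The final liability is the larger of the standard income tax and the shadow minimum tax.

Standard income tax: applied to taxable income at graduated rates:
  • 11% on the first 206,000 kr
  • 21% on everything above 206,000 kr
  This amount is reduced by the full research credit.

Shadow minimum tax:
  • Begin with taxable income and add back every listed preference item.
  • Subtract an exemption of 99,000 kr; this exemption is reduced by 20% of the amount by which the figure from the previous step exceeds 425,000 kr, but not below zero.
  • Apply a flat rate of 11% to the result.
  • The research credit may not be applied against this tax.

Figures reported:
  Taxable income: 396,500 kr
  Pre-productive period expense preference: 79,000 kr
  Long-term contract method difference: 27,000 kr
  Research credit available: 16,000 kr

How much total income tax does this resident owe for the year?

Shadow minimum tax:
  Adjusted income: 396,500 kr + 79,000 kr + 27,000 kr = 502,500 kr
  Exemption: 99,000 kr − 20% × (502,500 kr − 425,000 kr) = 99,000 kr − 15,500 kr = 83,500 kr
  Base: 502,500 kr − 83,500 kr = 419,000 kr
  419,000 kr × 11% = 46,090 kr

Standard income tax:
  206,000 kr × 11% = 22,660 kr
  190,500 kr × 21% = 40,005 kr
  → 62,665 kr
  Less research credit 16,000 kr → 46,665 kr

46,665 kr > 46,090 kr, so the standard income tax governs.

46,665 kr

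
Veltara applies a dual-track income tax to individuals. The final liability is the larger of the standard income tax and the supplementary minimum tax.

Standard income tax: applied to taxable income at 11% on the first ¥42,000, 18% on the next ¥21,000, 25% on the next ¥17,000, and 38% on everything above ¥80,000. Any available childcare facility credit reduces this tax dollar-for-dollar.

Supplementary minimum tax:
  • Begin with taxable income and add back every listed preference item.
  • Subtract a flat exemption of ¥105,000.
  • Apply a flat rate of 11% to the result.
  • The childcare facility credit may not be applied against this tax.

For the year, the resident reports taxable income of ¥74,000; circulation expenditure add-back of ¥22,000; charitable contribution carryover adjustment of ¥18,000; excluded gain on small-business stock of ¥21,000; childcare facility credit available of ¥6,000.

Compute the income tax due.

Supplementary minimum tax:
  Adjusted income: ¥74,000 + ¥22,000 + ¥18,000 + ¥21,000 = ¥135,000
  Less exemption ¥105,000 → base ¥30,000
  ¥30,000 × 11% = ¥3,300

Standard income tax:
  ¥42,000 × 11% = ¥4,620
  ¥21,000 × 18% = ¥3,780
  ¥11,000 × 25% = ¥2,750
  → ¥11,150
  Less childcare facility credit ¥6,000 → ¥5,150

¥5,150 > ¥3,300, so the standard income tax governs.

¥5,150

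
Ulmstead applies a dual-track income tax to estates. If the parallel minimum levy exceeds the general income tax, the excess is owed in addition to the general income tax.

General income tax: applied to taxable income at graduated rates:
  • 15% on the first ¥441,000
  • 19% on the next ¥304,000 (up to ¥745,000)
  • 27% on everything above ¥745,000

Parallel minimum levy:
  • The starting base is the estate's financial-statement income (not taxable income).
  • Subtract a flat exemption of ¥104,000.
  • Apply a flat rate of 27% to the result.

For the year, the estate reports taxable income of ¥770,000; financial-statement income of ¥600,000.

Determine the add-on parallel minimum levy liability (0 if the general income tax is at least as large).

Parallel minimum levy:
  Base (financial-statement income): ¥600,000
  Less exemption ¥104,000 → base ¥496,000
  ¥496,000 × 27% = ¥133,920

General income tax:
  ¥441,000 × 15% = ¥66,150
  ¥304,000 × 19% = ¥57,760
  ¥25,000 × 27% = ¥6,750
  → ¥130,660

Excess of parallel minimum levy over general income tax: ¥133,920 − ¥130,660 = ¥3,260.

¥3,260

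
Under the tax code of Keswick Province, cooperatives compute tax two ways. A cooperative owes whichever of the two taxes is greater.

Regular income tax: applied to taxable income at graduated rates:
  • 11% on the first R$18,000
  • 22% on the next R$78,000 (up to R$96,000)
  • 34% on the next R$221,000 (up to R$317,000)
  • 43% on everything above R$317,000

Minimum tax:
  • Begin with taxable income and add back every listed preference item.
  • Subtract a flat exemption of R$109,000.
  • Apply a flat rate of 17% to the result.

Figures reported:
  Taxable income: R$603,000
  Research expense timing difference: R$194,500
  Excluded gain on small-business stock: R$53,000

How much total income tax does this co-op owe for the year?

R$217,260

Regular income tax:
  R$18,000 × 11% = R$1,980
  R$78,000 × 22% = R$17,160
  R$221,000 × 34% = R$75,140
  R$286,000 × 43% = R$122,980
  → R$217,260

Minimum tax:
  Adjusted income: R$603,000 + R$194,500 + R$53,000 = R$850,500
  Less exemption R$109,000 → base R$741,500
  R$741,500 × 17% = R$126,055

R$217,260 > R$126,055, so the regular income tax governs.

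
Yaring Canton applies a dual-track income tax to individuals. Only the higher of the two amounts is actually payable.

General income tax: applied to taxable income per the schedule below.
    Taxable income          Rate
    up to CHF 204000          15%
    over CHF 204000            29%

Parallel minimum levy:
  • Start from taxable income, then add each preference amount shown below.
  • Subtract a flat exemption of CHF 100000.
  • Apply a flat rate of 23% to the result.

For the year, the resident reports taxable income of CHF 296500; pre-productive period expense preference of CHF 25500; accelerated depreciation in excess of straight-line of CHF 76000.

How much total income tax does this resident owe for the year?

Parallel minimum levy:
  Adjusted income: CHF 296500 + CHF 25500 + CHF 76000 = CHF 398000
  Less exemption CHF 100000 → base CHF 298000
  CHF 298000 × 23% = CHF 68540

General income tax:
  CHF 204000 × 15% = CHF 30600
  CHF 92500 × 29% = CHF 26825
  → CHF 57425

CHF 68540 > CHF 57425, so the parallel minimum levy is the binding amount.

CHF 68540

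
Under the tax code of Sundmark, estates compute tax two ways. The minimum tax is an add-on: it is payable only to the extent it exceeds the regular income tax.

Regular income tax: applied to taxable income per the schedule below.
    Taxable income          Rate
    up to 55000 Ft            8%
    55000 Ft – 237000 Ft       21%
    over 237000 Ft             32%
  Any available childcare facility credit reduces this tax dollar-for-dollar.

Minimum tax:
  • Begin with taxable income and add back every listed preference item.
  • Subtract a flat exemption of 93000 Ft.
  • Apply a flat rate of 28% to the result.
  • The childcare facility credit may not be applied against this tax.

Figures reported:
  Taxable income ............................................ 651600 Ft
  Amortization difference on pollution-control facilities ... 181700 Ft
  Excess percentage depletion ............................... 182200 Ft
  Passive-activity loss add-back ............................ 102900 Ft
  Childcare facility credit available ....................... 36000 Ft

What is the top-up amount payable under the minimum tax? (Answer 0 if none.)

147820 Ft

Minimum tax:
  Adjusted income: 651600 Ft + 181700 Ft + 182200 Ft + 102900 Ft = 1118400 Ft
  Less exemption 93000 Ft → base 1025400 Ft
  1025400 Ft × 28% = 287112 Ft

Regular income tax:
  55000 Ft × 8% = 4400 Ft
  182000 Ft × 21% = 38220 Ft
  414600 Ft × 32% = 132672 Ft
  → 175292 Ft
  Less childcare facility credit 36000 Ft → 139292 Ft

Excess of minimum tax over regular income tax: 287112 Ft − 139292 Ft = 147820 Ft.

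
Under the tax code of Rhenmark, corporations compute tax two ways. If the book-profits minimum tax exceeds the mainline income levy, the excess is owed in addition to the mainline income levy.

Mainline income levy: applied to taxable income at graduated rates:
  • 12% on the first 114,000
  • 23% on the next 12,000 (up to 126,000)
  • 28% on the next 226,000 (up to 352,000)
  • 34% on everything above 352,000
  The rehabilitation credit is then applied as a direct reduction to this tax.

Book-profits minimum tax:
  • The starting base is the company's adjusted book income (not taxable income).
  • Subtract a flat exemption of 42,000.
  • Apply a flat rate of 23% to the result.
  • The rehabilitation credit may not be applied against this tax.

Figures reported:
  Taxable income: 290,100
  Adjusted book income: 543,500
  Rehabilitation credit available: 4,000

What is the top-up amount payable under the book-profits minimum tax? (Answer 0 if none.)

Book-profits minimum tax:
  Base (adjusted book income): 543,500
  Less exemption 42,000 → base 501,500
  501,500 × 23% = 115,345

Mainline income levy:
  114,000 × 12% = 13,680
  12,000 × 23% = 2,760
  164,100 × 28% = 45,948
  → 62,388
  Less rehabilitation credit 4,000 → 58,388

Excess of book-profits minimum tax over mainline income levy: 115,345 − 58,388 = 56,957.

56,957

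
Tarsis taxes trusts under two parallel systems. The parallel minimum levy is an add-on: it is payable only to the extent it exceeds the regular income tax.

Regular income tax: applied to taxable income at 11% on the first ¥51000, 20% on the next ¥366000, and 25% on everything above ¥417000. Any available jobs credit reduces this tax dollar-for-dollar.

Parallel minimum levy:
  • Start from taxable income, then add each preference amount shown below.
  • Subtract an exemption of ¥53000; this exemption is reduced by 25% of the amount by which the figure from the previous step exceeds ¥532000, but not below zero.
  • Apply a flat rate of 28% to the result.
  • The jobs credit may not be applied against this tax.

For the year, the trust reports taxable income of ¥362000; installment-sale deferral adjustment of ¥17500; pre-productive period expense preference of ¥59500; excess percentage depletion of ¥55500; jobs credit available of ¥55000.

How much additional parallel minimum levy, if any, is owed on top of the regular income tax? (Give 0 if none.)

Parallel minimum levy:
  Adjusted income: ¥362000 + ¥17500 + ¥59500 + ¥55500 = ¥494500
  Exemption: ¥494500 ≤ ¥532000, so full ¥53000 applies
  Base: ¥494500 − ¥53000 = ¥441500
  ¥441500 × 28% = ¥123620

Regular income tax:
  ¥51000 × 11% = ¥5610
  ¥311000 × 20% = ¥62200
  → ¥67810
  Less jobs credit ¥55000 → ¥12810

Excess of parallel minimum levy over regular income tax: ¥123620 − ¥12810 = ¥110810.

¥110810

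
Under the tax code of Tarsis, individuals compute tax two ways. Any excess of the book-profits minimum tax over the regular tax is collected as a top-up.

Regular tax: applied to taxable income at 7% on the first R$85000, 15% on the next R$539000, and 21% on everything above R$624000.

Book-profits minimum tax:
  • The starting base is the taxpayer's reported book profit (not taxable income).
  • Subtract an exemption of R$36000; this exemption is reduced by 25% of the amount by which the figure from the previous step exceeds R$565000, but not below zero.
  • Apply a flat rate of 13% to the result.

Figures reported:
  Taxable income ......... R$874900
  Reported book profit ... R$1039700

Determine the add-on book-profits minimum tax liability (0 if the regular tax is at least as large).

Book-profits minimum tax:
  Base (reported book profit): R$1039700
  Exemption: 25% × (R$1039700 − R$565000) = R$118675 ≥ R$36000, so the exemption is fully phased out
  Base: R$1039700 − R$0 = R$1039700
  R$1039700 × 13% = R$135161

Regular tax:
  R$85000 × 7% = R$5950
  R$539000 × 15% = R$80850
  R$250900 × 21% = R$52689
  → R$139489

R$135161 ≤ R$139489, so no add-on is due.

R$0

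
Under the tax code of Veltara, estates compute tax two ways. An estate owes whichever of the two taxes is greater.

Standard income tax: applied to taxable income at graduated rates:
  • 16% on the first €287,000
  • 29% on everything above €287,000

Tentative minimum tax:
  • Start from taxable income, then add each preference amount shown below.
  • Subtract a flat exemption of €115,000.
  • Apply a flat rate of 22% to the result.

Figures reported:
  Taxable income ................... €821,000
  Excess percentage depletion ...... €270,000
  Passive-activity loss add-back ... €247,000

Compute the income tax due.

Tentative minimum tax:
  Adjusted income: €821,000 + €270,000 + €247,000 = €1,338,000
  Less exemption €115,000 → base €1,223,000
  €1,223,000 × 22% = €269,060

Standard income tax:
  €287,000 × 16% = €45,920
  €534,000 × 29% = €154,860
  → €200,780

€269,060 > €200,780, so the tentative minimum tax is the binding amount.

€269,060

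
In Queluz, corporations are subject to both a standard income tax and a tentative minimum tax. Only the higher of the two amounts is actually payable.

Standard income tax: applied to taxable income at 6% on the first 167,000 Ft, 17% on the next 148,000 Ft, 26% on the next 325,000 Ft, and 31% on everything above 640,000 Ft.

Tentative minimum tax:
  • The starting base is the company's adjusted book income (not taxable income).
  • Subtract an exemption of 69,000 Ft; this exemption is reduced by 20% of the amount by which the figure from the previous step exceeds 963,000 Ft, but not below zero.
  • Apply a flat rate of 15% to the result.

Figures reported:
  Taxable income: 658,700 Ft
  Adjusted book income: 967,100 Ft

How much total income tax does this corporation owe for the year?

134,838 Ft

Standard income tax:
  167,000 Ft × 6% = 10,020 Ft
  148,000 Ft × 17% = 25,160 Ft
  325,000 Ft × 26% = 84,500 Ft
  18,700 Ft × 31% = 5,797 Ft
  → 125,477 Ft

Tentative minimum tax:
  Base (adjusted book income): 967,100 Ft
  Exemption: 69,000 Ft − 20% × (967,100 Ft − 963,000 Ft) = 69,000 Ft − 820 Ft = 68,180 Ft
  Base: 967,100 Ft − 68,180 Ft = 898,920 Ft
  898,920 Ft × 15% = 134,838 Ft

134,838 Ft > 125,477 Ft, so the tentative minimum tax is the binding amount.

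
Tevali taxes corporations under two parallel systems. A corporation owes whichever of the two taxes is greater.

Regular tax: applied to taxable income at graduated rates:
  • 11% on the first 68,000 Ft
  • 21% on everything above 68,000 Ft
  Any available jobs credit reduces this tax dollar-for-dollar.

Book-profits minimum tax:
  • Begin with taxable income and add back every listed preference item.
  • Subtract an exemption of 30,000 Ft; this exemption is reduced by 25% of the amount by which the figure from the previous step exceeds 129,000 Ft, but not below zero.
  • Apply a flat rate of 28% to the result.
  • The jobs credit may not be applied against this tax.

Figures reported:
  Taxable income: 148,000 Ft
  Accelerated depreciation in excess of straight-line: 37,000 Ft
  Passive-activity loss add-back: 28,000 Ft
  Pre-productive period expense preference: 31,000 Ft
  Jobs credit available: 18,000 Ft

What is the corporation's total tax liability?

Regular tax:
  68,000 Ft × 11% = 7,480 Ft
  80,000 Ft × 21% = 16,800 Ft
  → 24,280 Ft
  Less jobs credit 18,000 Ft → 6,280 Ft

Book-profits minimum tax:
  Adjusted income: 148,000 Ft + 37,000 Ft + 28,000 Ft + 31,000 Ft = 244,000 Ft
  Exemption: 30,000 Ft − 25% × (244,000 Ft − 129,000 Ft) = 30,000 Ft − 28,750 Ft = 1,250 Ft
  Base: 244,000 Ft − 1,250 Ft = 242,750 Ft
  242,750 Ft × 28% = 67,970 Ft

67,970 Ft > 6,280 Ft, so the book-profits minimum tax is the binding amount.

67,970 Ft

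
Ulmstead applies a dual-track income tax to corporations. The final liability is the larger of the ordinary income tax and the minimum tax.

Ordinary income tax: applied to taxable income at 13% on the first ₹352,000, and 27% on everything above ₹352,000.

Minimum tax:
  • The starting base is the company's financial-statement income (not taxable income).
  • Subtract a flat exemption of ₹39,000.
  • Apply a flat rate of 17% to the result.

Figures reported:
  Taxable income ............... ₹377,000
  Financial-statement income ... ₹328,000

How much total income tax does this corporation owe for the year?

₹52,510

Minimum tax:
  Base (financial-statement income): ₹328,000
  Less exemption ₹39,000 → base ₹289,000
  ₹289,000 × 17% = ₹49,130

Ordinary income tax:
  ₹352,000 × 13% = ₹45,760
  ₹25,000 × 27% = ₹6,750
  → ₹52,510

₹52,510 > ₹49,130, so the ordinary income tax governs.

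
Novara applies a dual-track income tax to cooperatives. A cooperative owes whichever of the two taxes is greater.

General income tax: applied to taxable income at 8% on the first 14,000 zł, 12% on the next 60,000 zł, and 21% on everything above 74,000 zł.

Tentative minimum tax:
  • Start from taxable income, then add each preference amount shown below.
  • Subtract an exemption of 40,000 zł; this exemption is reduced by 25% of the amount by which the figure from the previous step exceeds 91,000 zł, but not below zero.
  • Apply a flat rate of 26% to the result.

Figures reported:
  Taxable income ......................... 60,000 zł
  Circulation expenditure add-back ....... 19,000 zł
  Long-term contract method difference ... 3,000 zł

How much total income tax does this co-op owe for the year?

Tentative minimum tax:
  Adjusted income: 60,000 zł + 19,000 zł + 3,000 zł = 82,000 zł
  Exemption: 82,000 zł ≤ 91,000 zł, so full 40,000 zł applies
  Base: 82,000 zł − 40,000 zł = 42,000 zł
  42,000 zł × 26% = 10,920 zł

General income tax:
  14,000 zł × 8% = 1,120 zł
  46,000 zł × 12% = 5,520 zł
  → 6,640 zł

10,920 zł > 6,640 zł, so the tentative minimum tax is the binding amount.

10,920 zł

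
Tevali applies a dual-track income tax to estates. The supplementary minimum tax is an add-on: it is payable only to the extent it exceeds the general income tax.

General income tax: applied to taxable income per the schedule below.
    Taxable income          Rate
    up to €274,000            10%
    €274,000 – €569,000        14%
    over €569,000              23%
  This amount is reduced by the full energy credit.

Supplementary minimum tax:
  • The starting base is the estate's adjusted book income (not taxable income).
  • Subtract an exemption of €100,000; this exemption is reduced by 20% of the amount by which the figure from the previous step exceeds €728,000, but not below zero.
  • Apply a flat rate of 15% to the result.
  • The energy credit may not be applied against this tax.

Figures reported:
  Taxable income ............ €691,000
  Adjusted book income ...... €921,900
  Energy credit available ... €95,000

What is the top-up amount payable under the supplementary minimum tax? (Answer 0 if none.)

General income tax:
  €274,000 × 10% = €27,400
  €295,000 × 14% = €41,300
  €122,000 × 23% = €28,060
  → €96,760
  Less energy credit €95,000 → €1,760

Supplementary minimum tax:
  Base (adjusted book income): €921,900
  Exemption: €100,000 − 20% × (€921,900 − €728,000) = €100,000 − €38,780 = €61,220
  Base: €921,900 − €61,220 = €860,680
  €860,680 × 15% = €129,102

Excess of supplementary minimum tax over general income tax: €129,102 − €1,760 = €127,342.

€127,342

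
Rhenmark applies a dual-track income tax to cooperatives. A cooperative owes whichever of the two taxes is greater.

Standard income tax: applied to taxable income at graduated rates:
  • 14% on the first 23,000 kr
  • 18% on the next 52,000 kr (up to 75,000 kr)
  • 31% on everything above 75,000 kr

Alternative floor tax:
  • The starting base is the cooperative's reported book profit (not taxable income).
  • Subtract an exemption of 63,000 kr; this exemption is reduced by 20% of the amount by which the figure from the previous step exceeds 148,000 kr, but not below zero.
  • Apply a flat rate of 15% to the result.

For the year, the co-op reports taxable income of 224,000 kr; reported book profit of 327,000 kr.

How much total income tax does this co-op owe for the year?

Alternative floor tax:
  Base (reported book profit): 327,000 kr
  Exemption: 63,000 kr − 20% × (327,000 kr − 148,000 kr) = 63,000 kr − 35,800 kr = 27,200 kr
  Base: 327,000 kr − 27,200 kr = 299,800 kr
  299,800 kr × 15% = 44,970 kr

Standard income tax:
  23,000 kr × 14% = 3,220 kr
  52,000 kr × 18% = 9,360 kr
  149,000 kr × 31% = 46,190 kr
  → 58,770 kr

58,770 kr > 44,970 kr, so the standard income tax governs.

58,770 kr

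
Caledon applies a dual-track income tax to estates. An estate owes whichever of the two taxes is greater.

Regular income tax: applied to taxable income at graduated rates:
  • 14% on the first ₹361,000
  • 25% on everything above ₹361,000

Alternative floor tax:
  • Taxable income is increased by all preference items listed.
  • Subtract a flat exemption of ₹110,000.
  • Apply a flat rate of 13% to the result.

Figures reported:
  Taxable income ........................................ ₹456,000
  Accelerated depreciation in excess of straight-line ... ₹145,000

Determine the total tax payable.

₹74,290

Alternative floor tax:
  Adjusted income: ₹456,000 + ₹145,000 = ₹601,000
  Less exemption ₹110,000 → base ₹491,000
  ₹491,000 × 13% = ₹63,830

Regular income tax:
  ₹361,000 × 14% = ₹50,540
  ₹95,000 × 25% = ₹23,750
  → ₹74,290

₹74,290 > ₹63,830, so the regular income tax governs.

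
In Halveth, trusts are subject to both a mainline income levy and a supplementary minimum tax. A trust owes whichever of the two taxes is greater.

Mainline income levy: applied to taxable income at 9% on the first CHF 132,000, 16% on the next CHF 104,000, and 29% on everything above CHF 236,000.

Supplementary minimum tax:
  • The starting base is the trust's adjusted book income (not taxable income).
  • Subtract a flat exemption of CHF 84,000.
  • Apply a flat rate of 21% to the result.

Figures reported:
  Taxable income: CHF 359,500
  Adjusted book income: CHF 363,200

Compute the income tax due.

CHF 64,335

Supplementary minimum tax:
  Base (adjusted book income): CHF 363,200
  Less exemption CHF 84,000 → base CHF 279,200
  CHF 279,200 × 21% = CHF 58,632

Mainline income levy:
  CHF 132,000 × 9% = CHF 11,880
  CHF 104,000 × 16% = CHF 16,640
  CHF 123,500 × 29% = CHF 35,815
  → CHF 64,335

CHF 64,335 > CHF 58,632, so the mainline income levy governs.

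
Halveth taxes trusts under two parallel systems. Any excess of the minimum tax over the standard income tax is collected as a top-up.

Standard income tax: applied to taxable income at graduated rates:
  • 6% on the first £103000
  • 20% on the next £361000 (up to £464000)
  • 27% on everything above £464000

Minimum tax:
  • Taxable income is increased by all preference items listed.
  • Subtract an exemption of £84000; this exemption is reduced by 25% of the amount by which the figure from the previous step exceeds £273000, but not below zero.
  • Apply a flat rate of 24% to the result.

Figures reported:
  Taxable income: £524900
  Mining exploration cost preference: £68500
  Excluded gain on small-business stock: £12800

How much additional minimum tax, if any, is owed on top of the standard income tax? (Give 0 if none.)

£50497

Standard income tax:
  £103000 × 6% = £6180
  £361000 × 20% = £72200
  £60900 × 27% = £16443
  → £94823

Minimum tax:
  Adjusted income: £524900 + £68500 + £12800 = £606200
  Exemption: £84000 − 25% × (£606200 − £273000) = £84000 − £83300 = £700
  Base: £606200 − £700 = £605500
  £605500 × 24% = £145320

Excess of minimum tax over standard income tax: £145320 − £94823 = £50497.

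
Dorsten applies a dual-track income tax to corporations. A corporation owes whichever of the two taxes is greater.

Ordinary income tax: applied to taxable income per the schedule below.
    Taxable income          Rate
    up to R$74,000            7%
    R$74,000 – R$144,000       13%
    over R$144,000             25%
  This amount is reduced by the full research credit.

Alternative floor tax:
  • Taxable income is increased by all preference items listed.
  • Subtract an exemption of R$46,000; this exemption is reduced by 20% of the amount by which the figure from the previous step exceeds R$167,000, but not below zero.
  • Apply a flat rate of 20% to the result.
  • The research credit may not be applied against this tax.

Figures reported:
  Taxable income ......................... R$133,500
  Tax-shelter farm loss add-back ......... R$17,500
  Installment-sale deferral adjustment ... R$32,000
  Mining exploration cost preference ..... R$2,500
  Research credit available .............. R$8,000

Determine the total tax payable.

R$28,640

Ordinary income tax:
  R$74,000 × 7% = R$5,180
  R$59,500 × 13% = R$7,735
  → R$12,915
  Less research credit R$8,000 → R$4,915

Alternative floor tax:
  Adjusted income: R$133,500 + R$17,500 + R$32,000 + R$2,500 = R$185,500
  Exemption: R$46,000 − 20% × (R$185,500 − R$167,000) = R$46,000 − R$3,700 = R$42,300
  Base: R$185,500 − R$42,300 = R$143,200
  R$143,200 × 20% = R$28,640

R$28,640 > R$4,915, so the alternative floor tax is the binding amount.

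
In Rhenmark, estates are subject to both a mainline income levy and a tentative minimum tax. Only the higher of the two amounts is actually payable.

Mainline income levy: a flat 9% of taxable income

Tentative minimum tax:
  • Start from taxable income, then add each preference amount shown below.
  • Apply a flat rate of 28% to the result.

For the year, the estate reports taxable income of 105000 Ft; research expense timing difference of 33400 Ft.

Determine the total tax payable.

Mainline income levy:
  105000 Ft × 9% = 9450 Ft

Tentative minimum tax:
  Adjusted income: 105000 Ft + 33400 Ft = 138400 Ft
  138400 Ft × 28% = 38752 Ft

38752 Ft > 9450 Ft, so the tentative minimum tax is the binding amount.

38752 Ft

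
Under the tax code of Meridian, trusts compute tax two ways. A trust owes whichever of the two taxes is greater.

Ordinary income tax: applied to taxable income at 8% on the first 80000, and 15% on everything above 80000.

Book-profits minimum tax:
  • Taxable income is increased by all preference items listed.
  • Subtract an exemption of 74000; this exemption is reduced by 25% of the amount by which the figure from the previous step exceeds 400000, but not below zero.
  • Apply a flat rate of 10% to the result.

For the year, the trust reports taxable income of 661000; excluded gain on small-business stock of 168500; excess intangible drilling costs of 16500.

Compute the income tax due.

Ordinary income tax:
  80000 × 8% = 6400
  581000 × 15% = 87150
  → 93550

Book-profits minimum tax:
  Adjusted income: 661000 + 168500 + 16500 = 846000
  Exemption: 25% × (846000 − 400000) = 111500 ≥ 74000, so the exemption is fully phased out
  Base: 846000 − 0 = 846000
  846000 × 10% = 84600

93550 > 84600, so the ordinary income tax governs.

93550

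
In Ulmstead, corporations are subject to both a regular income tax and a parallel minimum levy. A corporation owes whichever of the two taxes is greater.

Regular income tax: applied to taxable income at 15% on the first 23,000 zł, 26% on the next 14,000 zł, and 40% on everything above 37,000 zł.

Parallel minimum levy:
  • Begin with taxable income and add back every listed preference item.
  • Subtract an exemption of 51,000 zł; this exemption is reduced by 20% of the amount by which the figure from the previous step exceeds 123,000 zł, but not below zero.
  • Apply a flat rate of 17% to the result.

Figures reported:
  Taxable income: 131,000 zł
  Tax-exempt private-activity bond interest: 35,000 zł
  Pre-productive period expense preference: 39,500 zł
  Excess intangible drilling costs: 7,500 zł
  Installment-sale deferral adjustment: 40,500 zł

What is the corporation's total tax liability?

44,690 zł

Parallel minimum levy:
  Adjusted income: 131,000 zł + 35,000 zł + 39,500 zł + 7,500 zł + 40,500 zł = 253,500 zł
  Exemption: 51,000 zł − 20% × (253,500 zł − 123,000 zł) = 51,000 zł − 26,100 zł = 24,900 zł
  Base: 253,500 zł − 24,900 zł = 228,600 zł
  228,600 zł × 17% = 38,862 zł

Regular income tax:
  23,000 zł × 15% = 3,450 zł
  14,000 zł × 26% = 3,640 zł
  94,000 zł × 40% = 37,600 zł
  → 44,690 zł

44,690 zł > 38,862 zł, so the regular income tax governs.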